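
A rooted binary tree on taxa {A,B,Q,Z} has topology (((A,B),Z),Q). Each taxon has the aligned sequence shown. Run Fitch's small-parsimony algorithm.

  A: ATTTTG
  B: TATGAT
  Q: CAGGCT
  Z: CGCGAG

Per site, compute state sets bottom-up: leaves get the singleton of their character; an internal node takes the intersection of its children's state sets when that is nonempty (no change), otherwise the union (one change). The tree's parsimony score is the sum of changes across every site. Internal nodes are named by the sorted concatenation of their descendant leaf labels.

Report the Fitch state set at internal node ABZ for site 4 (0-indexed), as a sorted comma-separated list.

A

[col 0] AB: children A:{A}, B:{T} ∪→ {A,T}; cost 1
[col 0] ABZ: children AB:{A,T}, Z:{C} ∪→ {A,C,T}; cost 1
[col 0] ABQZ: children ABZ:{A,C,T}, Q:{C} ∩→ {C}; cost 0
[col 1] AB: children A:{T}, B:{A} ∪→ {A,T}; cost 1
[col 1] ABZ: children AB:{A,T}, Z:{G} ∪→ {A,G,T}; cost 1
[col 1] ABQZ: children ABZ:{A,G,T}, Q:{A} ∩→ {A}; cost 0
[col 2] AB: children A:{T}, B:{T} ∩→ {T}; cost 0
[col 2] ABZ: children AB:{T}, Z:{C} ∪→ {C,T}; cost 1
[col 2] ABQZ: children ABZ:{C,T}, Q:{G} ∪→ {C,G,T}; cost 1
[col 3] AB: children A:{T}, B:{G} ∪→ {G,T}; cost 1
[col 3] ABZ: children AB:{G,T}, Z:{G} ∩→ {G}; cost 0
[col 3] ABQZ: children ABZ:{G}, Q:{G} ∩→ {G}; cost 0
[col 4] AB: children A:{T}, B:{A} ∪→ {A,T}; cost 1
[col 4] ABZ: children AB:{A,T}, Z:{A} ∩→ {A}; cost 0
[col 4] ABQZ: children ABZ:{A}, Q:{C} ∪→ {A,C}; cost 1
[col 5] AB: children A:{G}, B:{T} ∪→ {G,T}; cost 1
[col 5] ABZ: children AB:{G,T}, Z:{G} ∩→ {G}; cost 0
[col 5] ABQZ: children ABZ:{G}, Q:{T} ∪→ {G,T}; cost 1
per-site changes: [2, 2, 2, 1, 2, 2]; total = 11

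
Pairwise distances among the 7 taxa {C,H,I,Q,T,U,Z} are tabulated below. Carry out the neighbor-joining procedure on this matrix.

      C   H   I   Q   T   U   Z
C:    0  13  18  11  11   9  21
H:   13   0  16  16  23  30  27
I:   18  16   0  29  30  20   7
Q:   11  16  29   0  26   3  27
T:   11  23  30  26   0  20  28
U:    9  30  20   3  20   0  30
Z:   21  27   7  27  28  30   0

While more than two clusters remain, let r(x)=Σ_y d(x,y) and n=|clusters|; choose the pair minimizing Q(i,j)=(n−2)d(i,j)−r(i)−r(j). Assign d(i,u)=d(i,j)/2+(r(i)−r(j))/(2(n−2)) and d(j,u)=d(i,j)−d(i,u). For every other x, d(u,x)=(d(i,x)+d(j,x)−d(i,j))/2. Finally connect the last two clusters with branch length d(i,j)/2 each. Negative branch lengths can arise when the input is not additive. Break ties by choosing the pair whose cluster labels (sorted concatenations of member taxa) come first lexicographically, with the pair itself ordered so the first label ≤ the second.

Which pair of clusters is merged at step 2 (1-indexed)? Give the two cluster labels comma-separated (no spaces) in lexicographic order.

Q,U

iteration 1: select I,Z (d=7, Q=-225); attach at lengths (3/2, 11/2); label the merged cluster IZ
  updated: d(C,IZ)=16, d(H,IZ)=18, d(IZ,Q)=49/2, d(IZ,T)=51/2, d(IZ,U)=43/2
iteration 2: select Q,U (d=3, Q=-152); attach at lengths (9/8, 15/8); label the merged cluster QU
  updated: d(C,QU)=17/2, d(H,QU)=43/2, d(IZ,QU)=43/2, d(QU,T)=43/2
iteration 3: select H,IZ (d=18, Q=-205/2); attach at lengths (97/12, 119/12); label the merged cluster HIZ
  updated: d(C,HIZ)=11/2, d(HIZ,QU)=25/2, d(HIZ,T)=61/4
iteration 4: select C,T (d=11, Q=-203/4); attach at lengths (-3/16, 179/16); label the merged cluster CT
  updated: d(CT,HIZ)=39/8, d(CT,QU)=19/2
iteration 5: select CT,HIZ (d=39/8, Q=-215/8); attach at lengths (15/16, 63/16); label the merged cluster CHITZ
  updated: d(CHITZ,QU)=137/16
iteration 6: select CHITZ,QU (d=137/16); attach at lengths (137/32, 137/32); label the merged cluster CHIQTUZ
final tree: (((C:-3/16,T:179/16):15/16,(H:97/12,(I:3/2,Z:11/2):119/12):63/16):137/32,(Q:9/8,U:15/8):137/32)
total length: 839/16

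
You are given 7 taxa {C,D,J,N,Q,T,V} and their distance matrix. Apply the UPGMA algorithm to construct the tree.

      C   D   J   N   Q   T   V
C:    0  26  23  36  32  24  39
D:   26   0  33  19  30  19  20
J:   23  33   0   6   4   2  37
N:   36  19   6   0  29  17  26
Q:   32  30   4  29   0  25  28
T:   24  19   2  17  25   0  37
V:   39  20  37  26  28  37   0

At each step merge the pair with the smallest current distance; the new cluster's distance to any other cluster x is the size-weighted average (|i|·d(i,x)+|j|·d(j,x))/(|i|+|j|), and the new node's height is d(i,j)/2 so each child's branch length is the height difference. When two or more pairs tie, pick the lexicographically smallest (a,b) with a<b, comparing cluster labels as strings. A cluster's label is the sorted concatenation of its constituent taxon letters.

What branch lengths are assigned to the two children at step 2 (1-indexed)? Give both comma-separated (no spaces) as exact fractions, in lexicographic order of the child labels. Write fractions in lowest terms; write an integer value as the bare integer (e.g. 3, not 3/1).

iteration 1: select J,T (d=2); attach at lengths (1, 1); label the merged cluster JT
  updated: d(C,JT)=47/2, d(D,JT)=26, d(JT,N)=23/2, d(JT,Q)=29/2, d(JT,V)=37
iteration 2: select JT,N (d=23/2); attach at lengths (19/4, 23/4); label the merged cluster JNT
  updated: d(C,JNT)=83/3, d(D,JNT)=71/3, d(JNT,Q)=58/3, d(JNT,V)=100/3
iteration 3: select JNT,Q (d=58/3); attach at lengths (47/12, 29/3); label the merged cluster JNQT
  updated: d(C,JNQT)=115/4, d(D,JNQT)=101/4, d(JNQT,V)=32
iteration 4: select D,V (d=20); attach at lengths (10, 10); label the merged cluster DV
  updated: d(C,DV)=65/2, d(DV,JNQT)=229/8
iteration 5: select DV,JNQT (d=229/8); attach at lengths (69/16, 223/48); label the merged cluster DJNQTV
  updated: d(C,DJNQTV)=30
iteration 6: select C,DJNQTV (d=30); attach at lengths (15, 11/16); label the merged cluster CDJNQTV
final tree: (C:15,((D:10,V:10):69/16,(((J:1,T:1):19/4,N:23/4):47/12,Q:29/3):223/48):11/16)
total length: 3395/48

19/4,23/4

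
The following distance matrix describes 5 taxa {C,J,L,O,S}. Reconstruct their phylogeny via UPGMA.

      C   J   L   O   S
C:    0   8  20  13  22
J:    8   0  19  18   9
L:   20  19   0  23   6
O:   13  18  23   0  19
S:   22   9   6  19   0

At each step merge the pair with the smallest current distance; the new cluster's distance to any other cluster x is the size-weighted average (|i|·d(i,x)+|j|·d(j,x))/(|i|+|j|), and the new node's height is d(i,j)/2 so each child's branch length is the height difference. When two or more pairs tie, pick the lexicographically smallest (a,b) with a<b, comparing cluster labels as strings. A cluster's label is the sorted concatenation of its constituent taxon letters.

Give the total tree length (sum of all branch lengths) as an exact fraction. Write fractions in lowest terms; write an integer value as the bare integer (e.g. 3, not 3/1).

1. join L+S (d=6) ⇒ LS; edges |L|=3, |S|=3
  updated: d(C,LS)=21, d(J,LS)=14, d(LS,O)=21
2. join C+J (d=8) ⇒ CJ; edges |C|=4, |J|=4
  updated: d(CJ,LS)=35/2, d(CJ,O)=31/2
3. join CJ+O (d=31/2) ⇒ CJO; edges |CJ|=15/4, |O|=31/4
  updated: d(CJO,LS)=56/3
4. join CJO+LS (d=56/3) ⇒ CJLOS; edges |CJO|=19/12, |LS|=19/3
final tree: (((C:4,J:4):15/4,O:31/4):19/12,(L:3,S:3):19/3)
total length: 401/12

401/12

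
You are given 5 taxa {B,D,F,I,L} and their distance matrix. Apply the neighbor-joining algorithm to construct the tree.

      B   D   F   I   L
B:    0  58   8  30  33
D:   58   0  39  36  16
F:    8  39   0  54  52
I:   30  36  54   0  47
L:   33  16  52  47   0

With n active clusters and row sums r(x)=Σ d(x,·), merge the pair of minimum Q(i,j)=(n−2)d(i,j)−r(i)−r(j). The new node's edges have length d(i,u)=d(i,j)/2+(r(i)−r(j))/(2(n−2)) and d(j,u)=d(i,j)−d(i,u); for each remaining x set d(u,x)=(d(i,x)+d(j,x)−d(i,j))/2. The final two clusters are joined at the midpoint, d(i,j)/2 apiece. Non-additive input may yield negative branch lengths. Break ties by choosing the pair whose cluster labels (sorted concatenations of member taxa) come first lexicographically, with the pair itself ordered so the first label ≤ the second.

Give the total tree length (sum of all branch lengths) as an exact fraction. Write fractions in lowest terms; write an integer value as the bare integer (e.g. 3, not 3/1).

step 1: merge (B,F) at d=8, Q=-258; branch lengths B→0, F→8; new cluster BF
  updated: d(BF,D)=89/2, d(BF,I)=38, d(BF,L)=77/2
step 2: merge (BF,I) at d=38, Q=-166; branch lengths BF→19, I→19; new cluster BFI
  updated: d(BFI,D)=85/4, d(BFI,L)=95/4
step 3: merge (BFI,D) at d=85/4, Q=-61; branch lengths BFI→29/2, D→27/4; new cluster BDFI
  updated: d(BDFI,L)=37/4
step 4: merge (BDFI,L) at d=37/4; branch lengths BDFI→37/8, L→37/8; new cluster BDFIL
final tree: ((((B:0,F:8):19,I:19):29/2,D:27/4):37/8,L:37/8)
total length: 153/2

153/2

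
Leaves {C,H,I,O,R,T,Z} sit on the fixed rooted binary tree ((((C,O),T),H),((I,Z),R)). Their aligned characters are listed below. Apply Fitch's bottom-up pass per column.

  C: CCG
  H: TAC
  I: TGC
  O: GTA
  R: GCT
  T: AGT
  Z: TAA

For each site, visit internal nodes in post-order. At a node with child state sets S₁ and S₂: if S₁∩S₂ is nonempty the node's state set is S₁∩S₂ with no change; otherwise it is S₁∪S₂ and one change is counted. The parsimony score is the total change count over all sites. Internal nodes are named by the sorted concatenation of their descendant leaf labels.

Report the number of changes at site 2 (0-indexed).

site 0, node CO: C={C} ∪ O={G} → {C,G} (+1)
site 0, node COT: CO={C,G} ∪ T={A} → {A,C,G} (+1)
site 0, node CHOT: COT={A,C,G} ∪ H={T} → {A,C,G,T} (+1)
site 0, node IZ: I={T} ∩ Z={T} → {T} (+0)
site 0, node IRZ: IZ={T} ∪ R={G} → {G,T} (+1)
site 0, node CHIORTZ: CHOT={A,C,G,T} ∩ IRZ={G,T} → {G,T} (+0)
site 1, node CO: C={C} ∪ O={T} → {C,T} (+1)
site 1, node COT: CO={C,T} ∪ T={G} → {C,G,T} (+1)
site 1, node CHOT: COT={C,G,T} ∪ H={A} → {A,C,G,T} (+1)
site 1, node IZ: I={G} ∪ Z={A} → {A,G} (+1)
site 1, node IRZ: IZ={A,G} ∪ R={C} → {A,C,G} (+1)
site 1, node CHIORTZ: CHOT={A,C,G,T} ∩ IRZ={A,C,G} → {A,C,G} (+0)
site 2, node CO: C={G} ∪ O={A} → {A,G} (+1)
site 2, node COT: CO={A,G} ∪ T={T} → {A,G,T} (+1)
site 2, node CHOT: COT={A,G,T} ∪ H={C} → {A,C,G,T} (+1)
site 2, node IZ: I={C} ∪ Z={A} → {A,C} (+1)
site 2, node IRZ: IZ={A,C} ∪ R={T} → {A,C,T} (+1)
site 2, node CHIORTZ: CHOT={A,C,G,T} ∩ IRZ={A,C,T} → {A,C,T} (+0)
per-site changes: [4, 5, 5]; total = 14

5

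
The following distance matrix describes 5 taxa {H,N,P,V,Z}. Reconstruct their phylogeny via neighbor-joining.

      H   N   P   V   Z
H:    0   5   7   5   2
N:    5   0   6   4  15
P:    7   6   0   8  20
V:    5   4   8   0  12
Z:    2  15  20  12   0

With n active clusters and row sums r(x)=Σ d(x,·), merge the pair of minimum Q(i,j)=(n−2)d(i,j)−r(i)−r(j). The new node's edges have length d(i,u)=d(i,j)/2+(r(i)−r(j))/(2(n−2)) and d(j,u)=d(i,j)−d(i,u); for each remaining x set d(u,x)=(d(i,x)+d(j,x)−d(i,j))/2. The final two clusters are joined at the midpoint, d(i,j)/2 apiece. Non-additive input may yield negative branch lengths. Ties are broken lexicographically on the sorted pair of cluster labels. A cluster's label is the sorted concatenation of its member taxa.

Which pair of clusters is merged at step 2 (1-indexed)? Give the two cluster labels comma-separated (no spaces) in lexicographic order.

HZ,V

step 1: merge (H,Z) at d=2, Q=-62; branch lengths H→-4, Z→6; new cluster HZ
  updated: d(HZ,N)=9, d(HZ,P)=25/2, d(HZ,V)=15/2
step 2: merge (HZ,V) at d=15/2, Q=-67/2; branch lengths HZ→49/8, V→11/8; new cluster HVZ
  updated: d(HVZ,N)=11/4, d(HVZ,P)=13/2
step 3: merge (HVZ,N) at d=11/4, Q=-61/4; branch lengths HVZ→13/8, N→9/8; new cluster HNVZ
  updated: d(HNVZ,P)=39/8
step 4: merge (HNVZ,P) at d=39/8; branch lengths HNVZ→39/16, P→39/16; new cluster HNPVZ
final tree: ((((H:-4,Z:6):49/8,V:11/8):13/8,N:9/8):39/16,P:39/16)
total length: 137/8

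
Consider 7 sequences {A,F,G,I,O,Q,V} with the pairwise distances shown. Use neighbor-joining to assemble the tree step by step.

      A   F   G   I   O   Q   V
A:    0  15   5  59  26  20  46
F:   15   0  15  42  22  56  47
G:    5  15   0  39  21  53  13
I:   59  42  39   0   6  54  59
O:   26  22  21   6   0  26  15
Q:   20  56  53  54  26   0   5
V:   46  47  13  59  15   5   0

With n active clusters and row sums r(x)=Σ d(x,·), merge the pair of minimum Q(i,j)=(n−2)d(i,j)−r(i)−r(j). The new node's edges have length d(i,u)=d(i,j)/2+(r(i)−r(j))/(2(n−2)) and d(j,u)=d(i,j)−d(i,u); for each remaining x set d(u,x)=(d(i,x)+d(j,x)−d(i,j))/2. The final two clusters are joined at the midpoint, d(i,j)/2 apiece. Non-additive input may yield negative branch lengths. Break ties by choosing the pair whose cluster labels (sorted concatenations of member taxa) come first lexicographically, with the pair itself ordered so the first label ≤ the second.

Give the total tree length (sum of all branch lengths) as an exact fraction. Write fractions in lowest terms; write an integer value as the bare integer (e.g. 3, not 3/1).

1. join Q+V (d=5, Q=-374) ⇒ QV; edges |Q|=27/5, |V|=-2/5
  updated: d(A,QV)=61/2, d(F,QV)=49, d(G,QV)=61/2, d(I,QV)=54, d(O,QV)=18
2. join I+O (d=6, Q=-269) ⇒ IO; edges |I|=131/8, |O|=-83/8
  updated: d(A,IO)=79/2, d(F,IO)=29, d(G,IO)=27, d(IO,QV)=33
3. join IO+QV (d=33, Q=-345/2) ⇒ IOQV; edges |IO|=169/12, |QV|=227/12
  updated: d(A,IOQV)=37/2, d(F,IOQV)=45/2, d(G,IOQV)=49/4
4. join A+F (d=15, Q=-61) ⇒ AF; edges |A|=4, |F|=11
  updated: d(AF,G)=5/2, d(AF,IOQV)=13
5. join AF+G (d=5/2, Q=-111/4) ⇒ AFG; edges |AF|=13/8, |G|=7/8
  updated: d(AFG,IOQV)=91/8
6. join AFG+IOQV (d=91/8) ⇒ AFGIOQV; edges |AFG|=91/16, |IOQV|=91/16
final tree: (((A:4,F:11):13/8,G:7/8):91/16,((I:131/8,O:-83/8):169/12,(Q:27/5,V:-2/5):227/12):91/16)
total length: 583/8

583/8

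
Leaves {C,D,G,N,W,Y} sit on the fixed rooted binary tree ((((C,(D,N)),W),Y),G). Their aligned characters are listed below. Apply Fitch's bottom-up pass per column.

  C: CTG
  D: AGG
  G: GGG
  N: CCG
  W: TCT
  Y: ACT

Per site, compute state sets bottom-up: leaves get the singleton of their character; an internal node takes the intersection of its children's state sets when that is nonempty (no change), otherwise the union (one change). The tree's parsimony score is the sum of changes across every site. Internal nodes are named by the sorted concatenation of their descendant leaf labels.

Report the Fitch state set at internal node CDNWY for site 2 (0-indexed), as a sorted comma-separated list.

site 0, node DN: D={A} ∪ N={C} → {A,C} (+1)
site 0, node CDN: C={C} ∩ DN={A,C} → {C} (+0)
site 0, node CDNW: CDN={C} ∪ W={T} → {C,T} (+1)
site 0, node CDNWY: CDNW={C,T} ∪ Y={A} → {A,C,T} (+1)
site 0, node CDGNWY: CDNWY={A,C,T} ∪ G={G} → {A,C,G,T} (+1)
site 1, node DN: D={G} ∪ N={C} → {C,G} (+1)
site 1, node CDN: C={T} ∪ DN={C,G} → {C,G,T} (+1)
site 1, node CDNW: CDN={C,G,T} ∩ W={C} → {C} (+0)
site 1, node CDNWY: CDNW={C} ∩ Y={C} → {C} (+0)
site 1, node CDGNWY: CDNWY={C} ∪ G={G} → {C,G} (+1)
site 2, node DN: D={G} ∩ N={G} → {G} (+0)
site 2, node CDN: C={G} ∩ DN={G} → {G} (+0)
site 2, node CDNW: CDN={G} ∪ W={T} → {G,T} (+1)
site 2, node CDNWY: CDNW={G,T} ∩ Y={T} → {T} (+0)
site 2, node CDGNWY: CDNWY={T} ∪ G={G} → {G,T} (+1)
per-site changes: [4, 3, 2]; total = 9

T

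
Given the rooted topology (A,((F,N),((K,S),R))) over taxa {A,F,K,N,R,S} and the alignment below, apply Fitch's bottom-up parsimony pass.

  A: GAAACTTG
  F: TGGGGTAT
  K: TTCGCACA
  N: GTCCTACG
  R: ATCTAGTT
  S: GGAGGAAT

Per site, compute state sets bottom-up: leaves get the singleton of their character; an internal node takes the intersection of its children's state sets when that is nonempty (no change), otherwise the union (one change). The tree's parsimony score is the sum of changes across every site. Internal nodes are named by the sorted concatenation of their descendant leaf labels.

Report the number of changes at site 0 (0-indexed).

3

site 0, node FN: F={T} ∪ N={G} → {G,T} (+1)
site 0, node KS: K={T} ∪ S={G} → {G,T} (+1)
site 0, node KRS: KS={G,T} ∪ R={A} → {A,G,T} (+1)
site 0, node FKNRS: FN={G,T} ∩ KRS={A,G,T} → {G,T} (+0)
site 0, node AFKNRS: A={G} ∩ FKNRS={G,T} → {G} (+0)
site 1, node FN: F={G} ∪ N={T} → {G,T} (+1)
site 1, node KS: K={T} ∪ S={G} → {G,T} (+1)
site 1, node KRS: KS={G,T} ∩ R={T} → {T} (+0)
site 1, node FKNRS: FN={G,T} ∩ KRS={T} → {T} (+0)
site 1, node AFKNRS: A={A} ∪ FKNRS={T} → {A,T} (+1)
site 2, node FN: F={G} ∪ N={C} → {C,G} (+1)
site 2, node KS: K={C} ∪ S={A} → {A,C} (+1)
site 2, node KRS: KS={A,C} ∩ R={C} → {C} (+0)
site 2, node FKNRS: FN={C,G} ∩ KRS={C} → {C} (+0)
site 2, node AFKNRS: A={A} ∪ FKNRS={C} → {A,C} (+1)
site 3, node FN: F={G} ∪ N={C} → {C,G} (+1)
site 3, node KS: K={G} ∩ S={G} → {G} (+0)
site 3, node KRS: KS={G} ∪ R={T} → {G,T} (+1)
site 3, node FKNRS: FN={C,G} ∩ KRS={G,T} → {G} (+0)
site 3, node AFKNRS: A={A} ∪ FKNRS={G} → {A,G} (+1)
site 4, node FN: F={G} ∪ N={T} → {G,T} (+1)
site 4, node KS: K={C} ∪ S={G} → {C,G} (+1)
site 4, node KRS: KS={C,G} ∪ R={A} → {A,C,G} (+1)
site 4, node FKNRS: FN={G,T} ∩ KRS={A,C,G} → {G} (+0)
site 4, node AFKNRS: A={C} ∪ FKNRS={G} → {C,G} (+1)
site 5, node FN: F={T} ∪ N={A} → {A,T} (+1)
site 5, node KS: K={A} ∩ S={A} → {A} (+0)
site 5, node KRS: KS={A} ∪ R={G} → {A,G} (+1)
site 5, node FKNRS: FN={A,T} ∩ KRS={A,G} → {A} (+0)
site 5, node AFKNRS: A={T} ∪ FKNRS={A} → {A,T} (+1)
site 6, node FN: F={A} ∪ N={C} → {A,C} (+1)
site 6, node KS: K={C} ∪ S={A} → {A,C} (+1)
site 6, node KRS: KS={A,C} ∪ R={T} → {A,C,T} (+1)
site 6, node FKNRS: FN={A,C} ∩ KRS={A,C,T} → {A,C} (+0)
site 6, node AFKNRS: A={T} ∪ FKNRS={A,C} → {A,C,T} (+1)
site 7, node FN: F={T} ∪ N={G} → {G,T} (+1)
site 7, node KS: K={A} ∪ S={T} → {A,T} (+1)
site 7, node KRS: KS={A,T} ∩ R={T} → {T} (+0)
site 7, node FKNRS: FN={G,T} ∩ KRS={T} → {T} (+0)
site 7, node AFKNRS: A={G} ∪ FKNRS={T} → {G,T} (+1)
per-site changes: [3, 3, 3, 3, 4, 3, 4, 3]; total = 26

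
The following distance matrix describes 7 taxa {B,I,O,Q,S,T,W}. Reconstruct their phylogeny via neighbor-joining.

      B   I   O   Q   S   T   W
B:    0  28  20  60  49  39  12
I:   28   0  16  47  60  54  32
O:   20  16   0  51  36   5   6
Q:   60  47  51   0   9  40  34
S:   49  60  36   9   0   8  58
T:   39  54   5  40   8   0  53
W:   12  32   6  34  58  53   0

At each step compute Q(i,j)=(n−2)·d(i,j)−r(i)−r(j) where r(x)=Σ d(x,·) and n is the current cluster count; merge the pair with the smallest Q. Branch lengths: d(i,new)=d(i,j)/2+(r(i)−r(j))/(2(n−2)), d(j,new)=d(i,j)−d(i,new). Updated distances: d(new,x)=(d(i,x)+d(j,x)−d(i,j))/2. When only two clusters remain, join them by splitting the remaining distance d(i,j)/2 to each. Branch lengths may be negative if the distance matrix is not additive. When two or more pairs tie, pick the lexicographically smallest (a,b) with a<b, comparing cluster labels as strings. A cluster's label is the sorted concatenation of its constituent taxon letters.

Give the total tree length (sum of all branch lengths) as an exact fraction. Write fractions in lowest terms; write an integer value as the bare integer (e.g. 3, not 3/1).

1. join Q+S (d=9, Q=-416) ⇒ QS; edges |Q|=33/5, |S|=12/5
  updated: d(B,QS)=50, d(I,QS)=49, d(O,QS)=39, d(QS,T)=39/2, d(QS,W)=83/2
2. join QS+T (d=39/2, Q=-583/2) ⇒ QST; edges |QS|=213/16, |T|=99/16
  updated: d(B,QST)=139/4, d(I,QST)=167/4, d(O,QST)=49/4, d(QST,W)=75/2
3. join B+W (d=12, Q=-585/4) ⇒ BW; edges |B|=173/24, |W|=115/24
  updated: d(BW,I)=24, d(BW,O)=7, d(BW,QST)=241/8
4. join BW+I (d=24, Q=-759/8) ⇒ BIW; edges |BW|=219/32, |I|=549/32
  updated: d(BIW,O)=-1/2, d(BIW,QST)=383/16
5. join BIW+O (d=-1/2, Q=-571/16) ⇒ BIOW; edges |BIW|=179/32, |O|=-195/32
  updated: d(BIOW,QST)=587/32
6. join BIOW+QST (d=587/32) ⇒ BIOQSTW; edges |BIOW|=587/64, |QST|=587/64
final tree: ((((B:173/24,W:115/24):219/32,I:549/32):179/32,O:-195/32):587/64,((Q:33/5,S:12/5):213/16,T:99/16):587/64)
total length: 2635/32

2635/32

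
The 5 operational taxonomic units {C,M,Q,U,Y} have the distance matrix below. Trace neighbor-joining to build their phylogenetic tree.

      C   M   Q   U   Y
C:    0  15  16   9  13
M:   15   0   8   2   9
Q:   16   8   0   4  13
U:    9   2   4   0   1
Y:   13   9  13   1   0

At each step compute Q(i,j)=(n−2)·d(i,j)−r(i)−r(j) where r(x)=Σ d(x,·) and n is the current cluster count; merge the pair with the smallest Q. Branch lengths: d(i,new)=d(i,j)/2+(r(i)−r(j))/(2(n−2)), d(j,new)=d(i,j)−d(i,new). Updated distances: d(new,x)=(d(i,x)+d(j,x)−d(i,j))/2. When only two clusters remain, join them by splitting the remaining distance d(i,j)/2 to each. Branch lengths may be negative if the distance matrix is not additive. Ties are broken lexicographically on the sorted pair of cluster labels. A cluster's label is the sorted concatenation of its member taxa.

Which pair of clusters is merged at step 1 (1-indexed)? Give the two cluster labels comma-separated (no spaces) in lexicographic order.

step 1: merge (M,Q) at d=8, Q=-51; branch lengths M→17/6, Q→31/6; new cluster MQ
  updated: d(C,MQ)=23/2, d(MQ,U)=-1, d(MQ,Y)=7
step 2: merge (C,Y) at d=13, Q=-57/2; branch lengths C→77/8, Y→27/8; new cluster CY
  updated: d(CY,MQ)=11/4, d(CY,U)=-3/2
step 3: merge (CY,MQ) at d=11/4, Q=-1/4; branch lengths CY→9/8, MQ→13/8; new cluster CMQY
  updated: d(CMQY,U)=-21/8
step 4: merge (CMQY,U) at d=-21/8; branch lengths CMQY→-21/16, U→-21/16; new cluster CMQUY
final tree: (((C:77/8,Y:27/8):9/8,(M:17/6,Q:31/6):13/8):-21/16,U:-21/16)
total length: 169/8

M,Q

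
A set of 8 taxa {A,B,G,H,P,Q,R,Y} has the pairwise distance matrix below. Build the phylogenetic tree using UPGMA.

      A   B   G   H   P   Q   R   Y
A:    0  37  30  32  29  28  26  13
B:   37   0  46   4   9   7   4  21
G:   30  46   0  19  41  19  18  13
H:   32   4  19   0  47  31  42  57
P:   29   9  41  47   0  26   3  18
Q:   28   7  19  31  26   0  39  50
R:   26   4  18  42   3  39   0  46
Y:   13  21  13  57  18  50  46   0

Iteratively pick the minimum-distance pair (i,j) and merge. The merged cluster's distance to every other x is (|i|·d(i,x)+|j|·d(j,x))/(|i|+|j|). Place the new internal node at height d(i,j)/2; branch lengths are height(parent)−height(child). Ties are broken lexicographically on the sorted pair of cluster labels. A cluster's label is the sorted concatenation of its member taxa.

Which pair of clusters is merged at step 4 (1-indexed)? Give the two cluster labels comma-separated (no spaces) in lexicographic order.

1. join P+R (d=3) ⇒ PR; edges |P|=3/2, |R|=3/2
  updated: d(A,PR)=55/2, d(B,PR)=13/2, d(G,PR)=59/2, d(H,PR)=89/2, d(PR,Q)=65/2, d(PR,Y)=32
2. join B+H (d=4) ⇒ BH; edges |B|=2, |H|=2
  updated: d(A,BH)=69/2, d(BH,G)=65/2, d(BH,PR)=51/2, d(BH,Q)=19, d(BH,Y)=39
3. join A+Y (d=13) ⇒ AY; edges |A|=13/2, |Y|=13/2
  updated: d(AY,BH)=147/4, d(AY,G)=43/2, d(AY,PR)=119/4, d(AY,Q)=39
4. join BH+Q (d=19) ⇒ BHQ; edges |BH|=15/2, |Q|=19/2
  updated: d(AY,BHQ)=75/2, d(BHQ,G)=28, d(BHQ,PR)=167/6
5. join AY+G (d=43/2) ⇒ AGY; edges |AY|=17/4, |G|=43/4
  updated: d(AGY,BHQ)=103/3, d(AGY,PR)=89/3
6. join BHQ+PR (d=167/6) ⇒ BHPQR; edges |BHQ|=53/12, |PR|=149/12
  updated: d(AGY,BHPQR)=487/15
7. join AGY+BHPQR (d=487/15) ⇒ ABGHPQRY; edges |AGY|=329/60, |BHPQR|=139/60
final tree: (((A:13/2,Y:13/2):17/4,G:43/4):329/60,(((B:2,H:2):15/2,Q:19/2):53/12,(P:3/2,R:3/2):149/12):139/60)
total length: 2299/30

BH,Q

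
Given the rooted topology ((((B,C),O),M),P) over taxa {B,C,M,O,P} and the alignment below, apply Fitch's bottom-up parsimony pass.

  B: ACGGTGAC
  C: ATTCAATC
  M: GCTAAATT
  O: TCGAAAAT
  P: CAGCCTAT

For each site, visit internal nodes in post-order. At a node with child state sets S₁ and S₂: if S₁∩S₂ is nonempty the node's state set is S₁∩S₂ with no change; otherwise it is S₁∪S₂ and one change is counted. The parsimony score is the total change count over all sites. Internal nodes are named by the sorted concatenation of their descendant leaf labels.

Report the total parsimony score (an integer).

17

BC@0: {A} ∩ {A} = {A} (intersection, +0)
BCO@0: {A} ∪ {T} = {A,T} (union, +1)
BCMO@0: {A,T} ∪ {G} = {A,G,T} (union, +1)
BCMOP@0: {A,G,T} ∪ {C} = {A,C,G,T} (union, +1)
BC@1: {C} ∪ {T} = {C,T} (union, +1)
BCO@1: {C,T} ∩ {C} = {C} (intersection, +0)
BCMO@1: {C} ∩ {C} = {C} (intersection, +0)
BCMOP@1: {C} ∪ {A} = {A,C} (union, +1)
BC@2: {G} ∪ {T} = {G,T} (union, +1)
BCO@2: {G,T} ∩ {G} = {G} (intersection, +0)
BCMO@2: {G} ∪ {T} = {G,T} (union, +1)
BCMOP@2: {G,T} ∩ {G} = {G} (intersection, +0)
BC@3: {G} ∪ {C} = {C,G} (union, +1)
BCO@3: {C,G} ∪ {A} = {A,C,G} (union, +1)
BCMO@3: {A,C,G} ∩ {A} = {A} (intersection, +0)
BCMOP@3: {A} ∪ {C} = {A,C} (union, +1)
BC@4: {T} ∪ {A} = {A,T} (union, +1)
BCO@4: {A,T} ∩ {A} = {A} (intersection, +0)
BCMO@4: {A} ∩ {A} = {A} (intersection, +0)
BCMOP@4: {A} ∪ {C} = {A,C} (union, +1)
BC@5: {G} ∪ {A} = {A,G} (union, +1)
BCO@5: {A,G} ∩ {A} = {A} (intersection, +0)
BCMO@5: {A} ∩ {A} = {A} (intersection, +0)
BCMOP@5: {A} ∪ {T} = {A,T} (union, +1)
BC@6: {A} ∪ {T} = {A,T} (union, +1)
BCO@6: {A,T} ∩ {A} = {A} (intersection, +0)
BCMO@6: {A} ∪ {T} = {A,T} (union, +1)
BCMOP@6: {A,T} ∩ {A} = {A} (intersection, +0)
BC@7: {C} ∩ {C} = {C} (intersection, +0)
BCO@7: {C} ∪ {T} = {C,T} (union, +1)
BCMO@7: {C,T} ∩ {T} = {T} (intersection, +0)
BCMOP@7: {T} ∩ {T} = {T} (intersection, +0)
per-site changes: [3, 2, 2, 3, 2, 2, 2, 1]; total = 17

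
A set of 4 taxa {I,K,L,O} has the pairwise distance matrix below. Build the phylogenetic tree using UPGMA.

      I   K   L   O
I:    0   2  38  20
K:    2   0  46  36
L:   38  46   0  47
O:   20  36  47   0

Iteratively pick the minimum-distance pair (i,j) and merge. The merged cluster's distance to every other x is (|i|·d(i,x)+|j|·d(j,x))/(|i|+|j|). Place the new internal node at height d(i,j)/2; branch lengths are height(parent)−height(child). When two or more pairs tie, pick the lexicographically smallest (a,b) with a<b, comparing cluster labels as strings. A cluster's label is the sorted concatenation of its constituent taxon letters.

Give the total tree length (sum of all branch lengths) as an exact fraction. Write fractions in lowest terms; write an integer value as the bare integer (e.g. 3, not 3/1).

iteration 1: select I,K (d=2); attach at lengths (1, 1); label the merged cluster IK
  updated: d(IK,L)=42, d(IK,O)=28
iteration 2: select IK,O (d=28); attach at lengths (13, 14); label the merged cluster IKO
  updated: d(IKO,L)=131/3
iteration 3: select IKO,L (d=131/3); attach at lengths (47/6, 131/6); label the merged cluster IKLO
final tree: (((I:1,K:1):13,O:14):47/6,L:131/6)
total length: 176/3

176/3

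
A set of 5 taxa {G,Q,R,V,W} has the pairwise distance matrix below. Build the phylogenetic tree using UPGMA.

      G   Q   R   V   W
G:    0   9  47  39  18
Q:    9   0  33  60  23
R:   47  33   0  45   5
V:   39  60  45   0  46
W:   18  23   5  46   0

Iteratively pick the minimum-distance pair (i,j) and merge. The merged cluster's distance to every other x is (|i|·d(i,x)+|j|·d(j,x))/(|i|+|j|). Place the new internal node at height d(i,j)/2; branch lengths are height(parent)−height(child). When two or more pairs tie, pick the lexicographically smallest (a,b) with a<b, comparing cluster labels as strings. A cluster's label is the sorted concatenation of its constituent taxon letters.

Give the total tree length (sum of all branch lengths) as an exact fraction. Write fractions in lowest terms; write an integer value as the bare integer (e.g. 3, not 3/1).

557/8

step 1: merge (R,W) at d=5; branch lengths R→5/2, W→5/2; new cluster RW
  updated: d(G,RW)=65/2, d(Q,RW)=28, d(RW,V)=91/2
step 2: merge (G,Q) at d=9; branch lengths G→9/2, Q→9/2; new cluster GQ
  updated: d(GQ,RW)=121/4, d(GQ,V)=99/2
step 3: merge (GQ,RW) at d=121/4; branch lengths GQ→85/8, RW→101/8; new cluster GQRW
  updated: d(GQRW,V)=95/2
step 4: merge (GQRW,V) at d=95/2; branch lengths GQRW→69/8, V→95/4; new cluster GQRVW
final tree: (((G:9/2,Q:9/2):85/8,(R:5/2,W:5/2):101/8):69/8,V:95/4)
total length: 557/8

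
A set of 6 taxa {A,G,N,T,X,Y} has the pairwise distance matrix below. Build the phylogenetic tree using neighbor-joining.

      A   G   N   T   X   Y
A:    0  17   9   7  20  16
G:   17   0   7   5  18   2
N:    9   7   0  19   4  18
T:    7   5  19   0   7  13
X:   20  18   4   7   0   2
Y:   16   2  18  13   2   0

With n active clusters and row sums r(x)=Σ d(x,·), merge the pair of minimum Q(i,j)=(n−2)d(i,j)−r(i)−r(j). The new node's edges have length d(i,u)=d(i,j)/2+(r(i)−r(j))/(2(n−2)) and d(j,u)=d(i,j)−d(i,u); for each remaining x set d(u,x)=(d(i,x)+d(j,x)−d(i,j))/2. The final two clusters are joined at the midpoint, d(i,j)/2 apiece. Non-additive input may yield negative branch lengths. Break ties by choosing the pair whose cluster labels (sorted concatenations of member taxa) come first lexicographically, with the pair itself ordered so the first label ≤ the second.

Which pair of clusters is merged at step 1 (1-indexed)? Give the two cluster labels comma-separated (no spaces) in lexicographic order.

1. join X+Y (d=2, Q=-94) ⇒ XY; edges |X|=1, |Y|=1
  updated: d(A,XY)=17, d(G,XY)=9, d(N,XY)=10, d(T,XY)=9
2. join A+T (d=7, Q=-69) ⇒ AT; edges |A|=31/6, |T|=11/6
  updated: d(AT,G)=15/2, d(AT,N)=21/2, d(AT,XY)=19/2
3. join AT+XY (d=19/2, Q=-37) ⇒ ATXY; edges |AT|=9/2, |XY|=5
  updated: d(ATXY,G)=7/2, d(ATXY,N)=11/2
4. join ATXY+G (d=7/2, Q=-16) ⇒ AGTXY; edges |ATXY|=1, |G|=5/2
  updated: d(AGTXY,N)=9/2
5. join AGTXY+N (d=9/2) ⇒ AGNTXY; edges |AGTXY|=9/4, |N|=9/4
final tree: ((((A:31/6,T:11/6):9/2,(X:1,Y:1):5):1,G:5/2):9/4,N:9/4)
total length: 53/2

X,Y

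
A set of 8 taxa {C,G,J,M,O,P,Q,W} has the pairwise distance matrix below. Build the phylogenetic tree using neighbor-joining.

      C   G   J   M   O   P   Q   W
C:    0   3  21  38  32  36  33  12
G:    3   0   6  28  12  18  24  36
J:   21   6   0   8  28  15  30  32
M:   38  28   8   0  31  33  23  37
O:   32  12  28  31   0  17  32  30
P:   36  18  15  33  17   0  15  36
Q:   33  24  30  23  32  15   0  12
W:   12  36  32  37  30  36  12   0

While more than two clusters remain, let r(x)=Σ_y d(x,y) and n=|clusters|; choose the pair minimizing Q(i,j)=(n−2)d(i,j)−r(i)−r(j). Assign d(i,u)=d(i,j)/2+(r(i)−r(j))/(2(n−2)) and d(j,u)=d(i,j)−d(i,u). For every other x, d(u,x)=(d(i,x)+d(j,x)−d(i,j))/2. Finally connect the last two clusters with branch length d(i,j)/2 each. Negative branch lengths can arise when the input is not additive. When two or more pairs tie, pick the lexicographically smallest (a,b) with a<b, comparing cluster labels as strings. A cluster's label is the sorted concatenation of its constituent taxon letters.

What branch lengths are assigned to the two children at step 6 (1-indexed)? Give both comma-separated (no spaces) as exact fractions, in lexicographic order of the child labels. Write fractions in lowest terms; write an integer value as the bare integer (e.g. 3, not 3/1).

iteration 1: select C,W (d=12, Q=-298); attach at lengths (13/3, 23/3); label the merged cluster CW
  updated: d(CW,G)=27/2, d(CW,J)=41/2, d(CW,M)=63/2, d(CW,O)=25, d(CW,P)=30, d(CW,Q)=33/2
iteration 2: select J,M (d=8, Q=-222); attach at lengths (-7/10, 87/10); label the merged cluster JM
  updated: d(CW,JM)=22, d(G,JM)=13, d(JM,O)=51/2, d(JM,P)=20, d(JM,Q)=45/2
iteration 3: select CW,Q (d=33/2, Q=-151); attach at lengths (63/8, 69/8); label the merged cluster CQW
  updated: d(CQW,G)=21/2, d(CQW,JM)=14, d(CQW,O)=81/4, d(CQW,P)=57/4
iteration 4: select O,P (d=17, Q=-93); attach at lengths (113/12, 91/12); label the merged cluster OP
  updated: d(CQW,OP)=35/4, d(G,OP)=13/2, d(JM,OP)=57/4
iteration 5: select CQW,JM (d=14, Q=-93/2); attach at lengths (5, 9); label the merged cluster CJMQW
  updated: d(CJMQW,G)=19/4, d(CJMQW,OP)=9/2
iteration 6: select CJMQW,G (d=19/4, Q=-63/4); attach at lengths (11/8, 27/8); label the merged cluster CGJMQW
  updated: d(CGJMQW,OP)=25/8
iteration 7: select CGJMQW,OP (d=25/8); attach at lengths (25/16, 25/16); label the merged cluster CGJMOPQW
final tree: (((((C:13/3,W:23/3):63/8,Q:69/8):5,(J:-7/10,M:87/10):9):11/8,G:27/8):25/16,(O:113/12,P:91/12):25/16)
total length: 603/8

11/8,27/8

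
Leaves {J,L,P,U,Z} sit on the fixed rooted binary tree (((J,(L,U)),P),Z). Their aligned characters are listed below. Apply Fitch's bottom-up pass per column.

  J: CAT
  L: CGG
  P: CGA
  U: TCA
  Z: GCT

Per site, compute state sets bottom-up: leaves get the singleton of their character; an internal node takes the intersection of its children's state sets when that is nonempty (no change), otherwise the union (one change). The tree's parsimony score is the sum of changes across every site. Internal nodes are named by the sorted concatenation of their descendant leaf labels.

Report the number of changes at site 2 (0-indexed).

LU@0: {C} ∪ {T} = {C,T} (union, +1)
JLU@0: {C} ∩ {C,T} = {C} (intersection, +0)
JLPU@0: {C} ∩ {C} = {C} (intersection, +0)
JLPUZ@0: {C} ∪ {G} = {C,G} (union, +1)
LU@1: {G} ∪ {C} = {C,G} (union, +1)
JLU@1: {A} ∪ {C,G} = {A,C,G} (union, +1)
JLPU@1: {A,C,G} ∩ {G} = {G} (intersection, +0)
JLPUZ@1: {G} ∪ {C} = {C,G} (union, +1)
LU@2: {G} ∪ {A} = {A,G} (union, +1)
JLU@2: {T} ∪ {A,G} = {A,G,T} (union, +1)
JLPU@2: {A,G,T} ∩ {A} = {A} (intersection, +0)
JLPUZ@2: {A} ∪ {T} = {A,T} (union, +1)
per-site changes: [2, 3, 3]; total = 8

3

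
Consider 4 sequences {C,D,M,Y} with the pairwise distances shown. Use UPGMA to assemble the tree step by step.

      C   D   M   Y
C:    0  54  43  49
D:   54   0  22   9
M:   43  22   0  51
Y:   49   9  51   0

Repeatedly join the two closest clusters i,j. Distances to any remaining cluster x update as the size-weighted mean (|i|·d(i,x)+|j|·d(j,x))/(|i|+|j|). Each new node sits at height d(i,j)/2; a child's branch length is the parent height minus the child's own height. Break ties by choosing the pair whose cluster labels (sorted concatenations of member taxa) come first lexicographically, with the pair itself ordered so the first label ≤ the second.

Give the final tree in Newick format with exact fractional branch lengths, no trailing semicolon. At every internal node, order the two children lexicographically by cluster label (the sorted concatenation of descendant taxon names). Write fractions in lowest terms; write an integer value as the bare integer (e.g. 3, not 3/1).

(C:73/3,((D:9/2,Y:9/2):55/4,M:73/4):73/12)

1. join D+Y (d=9) ⇒ DY; edges |D|=9/2, |Y|=9/2
  updated: d(C,DY)=103/2, d(DY,M)=73/2
2. join DY+M (d=73/2) ⇒ DMY; edges |DY|=55/4, |M|=73/4
  updated: d(C,DMY)=146/3
3. join C+DMY (d=146/3) ⇒ CDMY; edges |C|=73/3, |DMY|=73/12
final tree: (C:73/3,((D:9/2,Y:9/2):55/4,M:73/4):73/12)
total length: 857/12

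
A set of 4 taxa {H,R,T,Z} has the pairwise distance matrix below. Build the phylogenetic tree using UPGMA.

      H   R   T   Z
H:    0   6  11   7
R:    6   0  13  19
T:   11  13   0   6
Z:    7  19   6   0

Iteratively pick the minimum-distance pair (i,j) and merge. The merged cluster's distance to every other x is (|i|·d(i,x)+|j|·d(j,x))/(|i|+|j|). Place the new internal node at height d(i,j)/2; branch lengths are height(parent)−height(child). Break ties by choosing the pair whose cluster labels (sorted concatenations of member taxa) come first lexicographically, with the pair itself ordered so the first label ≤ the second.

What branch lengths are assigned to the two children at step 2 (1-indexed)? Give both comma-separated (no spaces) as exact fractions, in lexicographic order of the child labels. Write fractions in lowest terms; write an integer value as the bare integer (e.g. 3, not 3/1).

iteration 1: select H,R (d=6); attach at lengths (3, 3); label the merged cluster HR
  updated: d(HR,T)=12, d(HR,Z)=13
iteration 2: select T,Z (d=6); attach at lengths (3, 3); label the merged cluster TZ
  updated: d(HR,TZ)=25/2
iteration 3: select HR,TZ (d=25/2); attach at lengths (13/4, 13/4); label the merged cluster HRTZ
final tree: ((H:3,R:3):13/4,(T:3,Z:3):13/4)
total length: 37/2

3,3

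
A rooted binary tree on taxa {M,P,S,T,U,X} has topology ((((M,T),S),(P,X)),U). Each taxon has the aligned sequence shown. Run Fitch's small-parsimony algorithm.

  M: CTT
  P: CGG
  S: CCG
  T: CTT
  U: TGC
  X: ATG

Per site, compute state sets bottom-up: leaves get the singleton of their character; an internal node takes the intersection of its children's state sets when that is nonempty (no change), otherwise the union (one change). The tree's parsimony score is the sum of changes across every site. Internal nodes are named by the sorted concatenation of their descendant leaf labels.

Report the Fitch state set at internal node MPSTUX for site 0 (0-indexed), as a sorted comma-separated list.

C,T

site 0, node MT: M={C} ∩ T={C} → {C} (+0)
site 0, node MST: MT={C} ∩ S={C} → {C} (+0)
site 0, node PX: P={C} ∪ X={A} → {A,C} (+1)
site 0, node MPSTX: MST={C} ∩ PX={A,C} → {C} (+0)
site 0, node MPSTUX: MPSTX={C} ∪ U={T} → {C,T} (+1)
site 1, node MT: M={T} ∩ T={T} → {T} (+0)
site 1, node MST: MT={T} ∪ S={C} → {C,T} (+1)
site 1, node PX: P={G} ∪ X={T} → {G,T} (+1)
site 1, node MPSTX: MST={C,T} ∩ PX={G,T} → {T} (+0)
site 1, node MPSTUX: MPSTX={T} ∪ U={G} → {G,T} (+1)
site 2, node MT: M={T} ∩ T={T} → {T} (+0)
site 2, node MST: MT={T} ∪ S={G} → {G,T} (+1)
site 2, node PX: P={G} ∩ X={G} → {G} (+0)
site 2, node MPSTX: MST={G,T} ∩ PX={G} → {G} (+0)
site 2, node MPSTUX: MPSTX={G} ∪ U={C} → {C,G} (+1)
per-site changes: [2, 3, 2]; total = 7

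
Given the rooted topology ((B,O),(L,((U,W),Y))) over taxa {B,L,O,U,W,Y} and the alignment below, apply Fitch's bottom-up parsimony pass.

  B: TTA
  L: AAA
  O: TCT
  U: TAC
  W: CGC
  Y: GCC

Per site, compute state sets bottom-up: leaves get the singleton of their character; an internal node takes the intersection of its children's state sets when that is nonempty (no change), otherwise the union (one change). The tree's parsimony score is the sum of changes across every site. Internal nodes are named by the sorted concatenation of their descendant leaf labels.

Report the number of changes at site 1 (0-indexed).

4

[col 0] BO: children B:{T}, O:{T} ∩→ {T}; cost 0
[col 0] UW: children U:{T}, W:{C} ∪→ {C,T}; cost 1
[col 0] UWY: children UW:{C,T}, Y:{G} ∪→ {C,G,T}; cost 1
[col 0] LUWY: children L:{A}, UWY:{C,G,T} ∪→ {A,C,G,T}; cost 1
[col 0] BLOUWY: children BO:{T}, LUWY:{A,C,G,T} ∩→ {T}; cost 0
[col 1] BO: children B:{T}, O:{C} ∪→ {C,T}; cost 1
[col 1] UW: children U:{A}, W:{G} ∪→ {A,G}; cost 1
[col 1] UWY: children UW:{A,G}, Y:{C} ∪→ {A,C,G}; cost 1
[col 1] LUWY: children L:{A}, UWY:{A,C,G} ∩→ {A}; cost 0
[col 1] BLOUWY: children BO:{C,T}, LUWY:{A} ∪→ {A,C,T}; cost 1
[col 2] BO: children B:{A}, O:{T} ∪→ {A,T}; cost 1
[col 2] UW: children U:{C}, W:{C} ∩→ {C}; cost 0
[col 2] UWY: children UW:{C}, Y:{C} ∩→ {C}; cost 0
[col 2] LUWY: children L:{A}, UWY:{C} ∪→ {A,C}; cost 1
[col 2] BLOUWY: children BO:{A,T}, LUWY:{A,C} ∩→ {A}; cost 0
per-site changes: [3, 4, 2]; total = 9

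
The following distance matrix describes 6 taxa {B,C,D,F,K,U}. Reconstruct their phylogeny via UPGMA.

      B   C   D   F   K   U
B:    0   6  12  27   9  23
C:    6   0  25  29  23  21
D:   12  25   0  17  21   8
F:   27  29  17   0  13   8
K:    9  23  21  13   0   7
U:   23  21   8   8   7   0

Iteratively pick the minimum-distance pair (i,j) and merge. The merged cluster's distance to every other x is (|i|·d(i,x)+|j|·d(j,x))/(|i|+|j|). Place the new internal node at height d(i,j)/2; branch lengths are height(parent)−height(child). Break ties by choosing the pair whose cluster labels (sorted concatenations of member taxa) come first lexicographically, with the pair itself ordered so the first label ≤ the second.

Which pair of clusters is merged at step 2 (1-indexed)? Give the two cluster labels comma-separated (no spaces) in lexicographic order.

K,U

step 1: merge (B,C) at d=6; branch lengths B→3, C→3; new cluster BC
  updated: d(BC,D)=37/2, d(BC,F)=28, d(BC,K)=16, d(BC,U)=22
step 2: merge (K,U) at d=7; branch lengths K→7/2, U→7/2; new cluster KU
  updated: d(BC,KU)=19, d(D,KU)=29/2, d(F,KU)=21/2
step 3: merge (F,KU) at d=21/2; branch lengths F→21/4, KU→7/4; new cluster FKU
  updated: d(BC,FKU)=22, d(D,FKU)=46/3
step 4: merge (D,FKU) at d=46/3; branch lengths D→23/3, FKU→29/12; new cluster DFKU
  updated: d(BC,DFKU)=169/8
step 5: merge (BC,DFKU) at d=169/8; branch lengths BC→121/16, DFKU→139/48; new cluster BCDFKU
final tree: ((B:3,C:3):121/16,(D:23/3,(F:21/4,(K:7/2,U:7/2):7/4):29/12):139/48)
total length: 973/24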